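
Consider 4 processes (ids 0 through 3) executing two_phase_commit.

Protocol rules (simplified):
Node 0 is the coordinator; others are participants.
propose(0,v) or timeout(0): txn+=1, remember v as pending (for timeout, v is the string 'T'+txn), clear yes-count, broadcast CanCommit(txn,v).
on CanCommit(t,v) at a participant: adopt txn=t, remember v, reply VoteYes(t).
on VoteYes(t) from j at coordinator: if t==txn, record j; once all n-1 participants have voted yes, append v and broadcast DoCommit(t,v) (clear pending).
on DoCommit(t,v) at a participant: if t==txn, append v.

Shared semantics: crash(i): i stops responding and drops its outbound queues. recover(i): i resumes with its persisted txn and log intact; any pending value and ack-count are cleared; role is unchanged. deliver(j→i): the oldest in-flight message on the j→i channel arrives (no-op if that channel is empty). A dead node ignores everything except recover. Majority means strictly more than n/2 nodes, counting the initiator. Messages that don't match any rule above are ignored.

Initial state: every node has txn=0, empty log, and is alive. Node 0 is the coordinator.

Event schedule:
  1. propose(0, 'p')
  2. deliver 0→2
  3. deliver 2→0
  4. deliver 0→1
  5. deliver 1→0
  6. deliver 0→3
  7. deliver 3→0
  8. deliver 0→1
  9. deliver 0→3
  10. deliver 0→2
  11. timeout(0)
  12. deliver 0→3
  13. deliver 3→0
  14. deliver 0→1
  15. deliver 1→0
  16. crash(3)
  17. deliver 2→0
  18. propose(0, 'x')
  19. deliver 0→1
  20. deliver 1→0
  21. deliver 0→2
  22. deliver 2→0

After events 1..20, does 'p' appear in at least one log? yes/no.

yes

[1] propose(0,'p') → N0(coor t1 [-])
[2] deliver 0→2 → N2(part t1 [-])
[3] deliver 2→0 → ∅
[4] deliver 0→1 → N1(part t1 [-])
[5] deliver 1→0 → ∅
[6] deliver 0→3 → N3(part t1 [-])
[7] deliver 3→0 → N0(coor t1 [p])
[8] deliver 0→1 → N1(part t1 [p])
[9] deliver 0→3 → N3(part t1 [p])
[10] deliver 0→2 → N2(part t1 [p])
[11] timeout(0) → N0(coor t2 [p])
[12] deliver 0→3 → N3(part t2 [p])
[13] deliver 3→0 → ∅
[14] deliver 0→1 → N1(part t2 [p])
[15] deliver 1→0 → ∅
[16] crash(3) → N3(✗part t2 [p])
[17] deliver 2→0 → ∅
[18] propose(0,'x') → N0(coor t3 [p])
[19] deliver 0→1 → N1(part t3 [p])
[20] deliver 1→0 → ∅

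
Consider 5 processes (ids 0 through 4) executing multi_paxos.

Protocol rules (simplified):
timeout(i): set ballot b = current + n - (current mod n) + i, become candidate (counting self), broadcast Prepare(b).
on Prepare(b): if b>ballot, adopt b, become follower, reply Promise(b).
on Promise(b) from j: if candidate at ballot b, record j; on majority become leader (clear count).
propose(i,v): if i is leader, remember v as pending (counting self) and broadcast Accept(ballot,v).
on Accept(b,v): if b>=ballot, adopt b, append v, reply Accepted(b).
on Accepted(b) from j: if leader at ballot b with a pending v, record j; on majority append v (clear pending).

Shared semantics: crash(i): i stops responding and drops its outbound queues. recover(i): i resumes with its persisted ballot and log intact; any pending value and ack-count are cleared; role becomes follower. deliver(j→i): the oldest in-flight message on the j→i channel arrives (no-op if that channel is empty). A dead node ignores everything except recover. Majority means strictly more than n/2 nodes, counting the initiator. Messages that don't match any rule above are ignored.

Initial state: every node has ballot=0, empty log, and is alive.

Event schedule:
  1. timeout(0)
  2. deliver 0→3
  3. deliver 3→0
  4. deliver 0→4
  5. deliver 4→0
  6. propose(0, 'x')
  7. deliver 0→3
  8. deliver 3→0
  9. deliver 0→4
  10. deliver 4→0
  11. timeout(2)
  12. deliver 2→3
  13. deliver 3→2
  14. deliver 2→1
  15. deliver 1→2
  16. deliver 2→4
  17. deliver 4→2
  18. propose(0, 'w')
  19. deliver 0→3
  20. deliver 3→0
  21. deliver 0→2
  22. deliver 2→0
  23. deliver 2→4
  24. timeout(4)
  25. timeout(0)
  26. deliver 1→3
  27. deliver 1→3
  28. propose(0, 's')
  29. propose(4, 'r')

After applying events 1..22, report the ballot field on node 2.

7

after 1 — timeout(0): n0:cand/b5/[-]
after 2 — deliver 0→3: n3:foll/b5/[-]
after 3 — deliver 3→0: ·
after 4 — deliver 0→4: n4:foll/b5/[-]
after 5 — deliver 4→0: n0:lead/b5/[-]
after 6 — propose(0,'x'): ·
after 7 — deliver 0→3: n3:foll/b5/[x]
after 8 — deliver 3→0: ·
after 9 — deliver 0→4: n4:foll/b5/[x]
after 10 — deliver 4→0: n0:lead/b5/[x]
after 11 — timeout(2): n2:cand/b7/[-]
after 12 — deliver 2→3: n3:foll/b7/[x]
after 13 — deliver 3→2: ·
after 14 — deliver 2→1: n1:foll/b7/[-]
after 15 — deliver 1→2: n2:lead/b7/[-]
after 16 — deliver 2→4: n4:foll/b7/[x]
after 17 — deliver 4→2: ·
after 18 — propose(0,'w'): ·
after 19 — deliver 0→3: ·
after 20 — deliver 3→0: ·
after 21 — deliver 0→2: ·
after 22 — deliver 2→0: n0:foll/b7/[x]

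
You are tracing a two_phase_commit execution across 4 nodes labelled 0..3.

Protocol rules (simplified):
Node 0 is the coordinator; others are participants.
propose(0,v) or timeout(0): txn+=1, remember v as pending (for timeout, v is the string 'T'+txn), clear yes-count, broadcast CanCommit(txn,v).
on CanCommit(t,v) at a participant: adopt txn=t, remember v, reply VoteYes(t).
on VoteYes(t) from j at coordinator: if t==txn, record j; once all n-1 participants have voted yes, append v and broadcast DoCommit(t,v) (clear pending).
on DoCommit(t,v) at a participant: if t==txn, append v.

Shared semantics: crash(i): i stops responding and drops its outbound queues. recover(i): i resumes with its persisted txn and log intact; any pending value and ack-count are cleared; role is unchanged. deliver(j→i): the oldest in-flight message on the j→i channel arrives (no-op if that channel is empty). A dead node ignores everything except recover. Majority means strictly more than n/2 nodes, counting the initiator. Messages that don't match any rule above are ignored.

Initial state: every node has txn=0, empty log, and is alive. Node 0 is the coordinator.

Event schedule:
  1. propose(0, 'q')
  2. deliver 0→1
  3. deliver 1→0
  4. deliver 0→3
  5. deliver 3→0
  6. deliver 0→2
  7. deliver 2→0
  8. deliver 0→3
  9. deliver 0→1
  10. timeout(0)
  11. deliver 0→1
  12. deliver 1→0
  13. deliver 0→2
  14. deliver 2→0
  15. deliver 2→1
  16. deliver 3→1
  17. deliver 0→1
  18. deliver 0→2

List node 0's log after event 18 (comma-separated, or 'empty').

q

e1 propose(0,'q'): 0[coor,t=1,-]
e2 deliver 0→1: 1[part,t=1,-]
e3 deliver 1→0: ·
e4 deliver 0→3: 3[part,t=1,-]
e5 deliver 3→0: ·
e6 deliver 0→2: 2[part,t=1,-]
e7 deliver 2→0: 0[coor,t=1,q]
e8 deliver 0→3: 3[part,t=1,q]
e9 deliver 0→1: 1[part,t=1,q]
e10 timeout(0): 0[coor,t=2,q]
e11 deliver 0→1: 1[part,t=2,q]
e12 deliver 1→0: ·
e13 deliver 0→2: 2[part,t=1,q]
e14 deliver 2→0: ·
e15 deliver 2→1: ·
e16 deliver 3→1: ·
e17 deliver 0→1: ·
e18 deliver 0→2: 2[part,t=2,q]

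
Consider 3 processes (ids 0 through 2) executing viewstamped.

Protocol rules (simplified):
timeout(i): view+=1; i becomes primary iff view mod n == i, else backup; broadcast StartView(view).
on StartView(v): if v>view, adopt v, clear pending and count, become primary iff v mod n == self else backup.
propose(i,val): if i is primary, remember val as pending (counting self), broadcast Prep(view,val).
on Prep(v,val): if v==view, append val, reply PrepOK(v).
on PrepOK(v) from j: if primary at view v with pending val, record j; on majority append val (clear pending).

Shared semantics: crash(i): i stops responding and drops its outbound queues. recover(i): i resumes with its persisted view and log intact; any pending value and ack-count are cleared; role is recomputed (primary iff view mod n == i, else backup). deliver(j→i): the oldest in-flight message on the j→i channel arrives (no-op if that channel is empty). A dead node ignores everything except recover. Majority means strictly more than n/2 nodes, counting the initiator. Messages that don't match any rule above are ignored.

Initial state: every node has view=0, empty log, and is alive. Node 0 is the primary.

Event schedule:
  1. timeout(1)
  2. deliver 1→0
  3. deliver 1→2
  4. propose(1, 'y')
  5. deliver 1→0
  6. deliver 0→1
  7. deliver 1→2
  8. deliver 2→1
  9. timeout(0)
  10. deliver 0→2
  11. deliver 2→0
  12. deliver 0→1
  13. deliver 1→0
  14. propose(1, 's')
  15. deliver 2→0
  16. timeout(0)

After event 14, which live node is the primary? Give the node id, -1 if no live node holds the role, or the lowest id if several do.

after 1 — timeout(1): n1:prim/v1/[-]
after 2 — deliver 1→0: n0:back/v1/[-]
after 3 — deliver 1→2: n2:back/v1/[-]
after 4 — propose(1,'y'): ·
after 5 — deliver 1→0: n0:back/v1/[y]
after 6 — deliver 0→1: n1:prim/v1/[y]
after 7 — deliver 1→2: n2:back/v1/[y]
after 8 — deliver 2→1: ·
after 9 — timeout(0): n0:back/v2/[y]
after 10 — deliver 0→2: n2:prim/v2/[y]
after 11 — deliver 2→0: ·
after 12 — deliver 0→1: n1:back/v2/[y]
after 13 — deliver 1→0: ·
after 14 — propose(1,'s'): ·

2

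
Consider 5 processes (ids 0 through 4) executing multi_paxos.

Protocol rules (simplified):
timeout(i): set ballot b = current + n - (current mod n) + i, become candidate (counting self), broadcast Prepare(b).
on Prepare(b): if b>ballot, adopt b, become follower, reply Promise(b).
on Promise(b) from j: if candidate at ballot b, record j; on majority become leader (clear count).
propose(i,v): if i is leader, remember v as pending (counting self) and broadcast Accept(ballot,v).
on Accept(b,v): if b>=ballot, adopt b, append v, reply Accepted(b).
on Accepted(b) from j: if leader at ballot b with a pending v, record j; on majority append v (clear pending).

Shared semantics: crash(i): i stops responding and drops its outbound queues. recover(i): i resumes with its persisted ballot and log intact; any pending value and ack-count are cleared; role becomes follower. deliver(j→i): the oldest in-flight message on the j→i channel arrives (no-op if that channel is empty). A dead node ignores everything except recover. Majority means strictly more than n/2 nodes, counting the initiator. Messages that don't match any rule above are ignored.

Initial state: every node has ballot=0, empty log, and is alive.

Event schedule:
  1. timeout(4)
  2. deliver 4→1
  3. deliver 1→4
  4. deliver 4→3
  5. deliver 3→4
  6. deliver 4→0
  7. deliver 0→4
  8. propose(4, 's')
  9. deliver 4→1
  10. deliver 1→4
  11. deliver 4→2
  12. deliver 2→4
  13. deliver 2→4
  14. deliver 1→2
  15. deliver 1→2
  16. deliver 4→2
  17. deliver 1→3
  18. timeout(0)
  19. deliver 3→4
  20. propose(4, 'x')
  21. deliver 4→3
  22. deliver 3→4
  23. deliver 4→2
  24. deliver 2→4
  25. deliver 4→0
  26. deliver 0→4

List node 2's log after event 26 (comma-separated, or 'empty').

s,x

step 1 timeout(4): 4={cand,b=9,log=-}
step 2 deliver 4→1: 1={foll,b=9,log=-}
step 3 deliver 1→4: —
step 4 deliver 4→3: 3={foll,b=9,log=-}
step 5 deliver 3→4: 4={lead,b=9,log=-}
step 6 deliver 4→0: 0={foll,b=9,log=-}
step 7 deliver 0→4: —
step 8 propose(4,'s'): —
step 9 deliver 4→1: 1={foll,b=9,log=s}
step 10 deliver 1→4: —
step 11 deliver 4→2: 2={foll,b=9,log=-}
step 12 deliver 2→4: —
step 13 deliver 2→4: —
step 14 deliver 1→2: —
step 15 deliver 1→2: —
step 16 deliver 4→2: 2={foll,b=9,log=s}
step 17 deliver 1→3: —
step 18 timeout(0): 0={cand,b=10,log=-}
step 19 deliver 3→4: —
step 20 propose(4,'x'): —
step 21 deliver 4→3: 3={foll,b=9,log=s}
step 22 deliver 3→4: —
step 23 deliver 4→2: 2={foll,b=9,log=s,x}
step 24 deliver 2→4: 4={lead,b=9,log=x}
step 25 deliver 4→0: —
step 26 deliver 0→4: 4={foll,b=10,log=x}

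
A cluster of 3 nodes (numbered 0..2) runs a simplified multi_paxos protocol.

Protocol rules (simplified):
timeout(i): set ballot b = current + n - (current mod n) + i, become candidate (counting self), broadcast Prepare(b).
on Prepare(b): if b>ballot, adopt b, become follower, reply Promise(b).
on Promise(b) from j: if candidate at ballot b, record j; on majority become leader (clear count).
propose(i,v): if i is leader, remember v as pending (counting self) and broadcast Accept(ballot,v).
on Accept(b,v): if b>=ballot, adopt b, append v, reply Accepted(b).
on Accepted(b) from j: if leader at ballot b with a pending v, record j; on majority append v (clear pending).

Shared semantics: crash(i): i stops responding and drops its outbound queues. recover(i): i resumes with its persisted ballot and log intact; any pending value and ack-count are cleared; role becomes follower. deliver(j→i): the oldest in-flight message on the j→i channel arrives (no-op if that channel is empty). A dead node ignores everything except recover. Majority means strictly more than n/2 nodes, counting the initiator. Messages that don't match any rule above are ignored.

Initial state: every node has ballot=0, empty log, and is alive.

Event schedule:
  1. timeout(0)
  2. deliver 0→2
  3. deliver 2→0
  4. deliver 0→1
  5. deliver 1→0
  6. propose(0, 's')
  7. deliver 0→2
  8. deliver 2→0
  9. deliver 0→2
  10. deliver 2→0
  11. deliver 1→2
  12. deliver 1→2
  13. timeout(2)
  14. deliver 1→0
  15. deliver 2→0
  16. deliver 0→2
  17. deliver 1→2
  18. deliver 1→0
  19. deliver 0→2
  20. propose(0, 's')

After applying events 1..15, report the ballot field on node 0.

8

after 1 — timeout(0): n0:cand/b3/[-]
after 2 — deliver 0→2: n2:foll/b3/[-]
after 3 — deliver 2→0: n0:lead/b3/[-]
after 4 — deliver 0→1: n1:foll/b3/[-]
after 5 — deliver 1→0: ·
after 6 — propose(0,'s'): ·
after 7 — deliver 0→2: n2:foll/b3/[s]
after 8 — deliver 2→0: n0:lead/b3/[s]
after 9 — deliver 0→2: ·
after 10 — deliver 2→0: ·
after 11 — deliver 1→2: ·
after 12 — deliver 1→2: ·
after 13 — timeout(2): n2:cand/b8/[s]
after 14 — deliver 1→0: ·
after 15 — deliver 2→0: n0:foll/b8/[s]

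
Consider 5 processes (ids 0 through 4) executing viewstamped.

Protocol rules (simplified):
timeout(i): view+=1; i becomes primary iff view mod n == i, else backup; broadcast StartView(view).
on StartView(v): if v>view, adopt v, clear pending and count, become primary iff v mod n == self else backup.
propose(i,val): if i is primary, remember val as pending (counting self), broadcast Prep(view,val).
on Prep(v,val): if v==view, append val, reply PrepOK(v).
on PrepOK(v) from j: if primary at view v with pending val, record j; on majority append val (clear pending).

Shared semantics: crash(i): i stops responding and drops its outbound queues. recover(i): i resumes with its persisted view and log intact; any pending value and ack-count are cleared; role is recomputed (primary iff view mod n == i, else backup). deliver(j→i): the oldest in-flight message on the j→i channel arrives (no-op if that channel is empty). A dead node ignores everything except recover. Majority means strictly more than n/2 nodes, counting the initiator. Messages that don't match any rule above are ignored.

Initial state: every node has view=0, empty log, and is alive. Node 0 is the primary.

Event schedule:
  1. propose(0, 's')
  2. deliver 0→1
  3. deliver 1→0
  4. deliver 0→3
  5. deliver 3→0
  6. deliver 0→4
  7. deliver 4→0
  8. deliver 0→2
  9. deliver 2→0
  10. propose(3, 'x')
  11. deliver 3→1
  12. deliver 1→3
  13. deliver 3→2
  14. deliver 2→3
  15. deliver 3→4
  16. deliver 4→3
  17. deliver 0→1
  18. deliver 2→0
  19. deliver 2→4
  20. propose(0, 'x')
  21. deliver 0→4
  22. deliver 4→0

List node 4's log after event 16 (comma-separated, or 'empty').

s

after 1 — propose(0,'s'): ·
after 2 — deliver 0→1: n1:back/v0/[s]
after 3 — deliver 1→0: ·
after 4 — deliver 0→3: n3:back/v0/[s]
after 5 — deliver 3→0: n0:prim/v0/[s]
after 6 — deliver 0→4: n4:back/v0/[s]
after 7 — deliver 4→0: ·
after 8 — deliver 0→2: n2:back/v0/[s]
after 9 — deliver 2→0: ·
after 10 — propose(3,'x'): ·
after 11 — deliver 3→1: ·
after 12 — deliver 1→3: ·
after 13 — deliver 3→2: ·
after 14 — deliver 2→3: ·
after 15 — deliver 3→4: ·
after 16 — deliver 4→3: ·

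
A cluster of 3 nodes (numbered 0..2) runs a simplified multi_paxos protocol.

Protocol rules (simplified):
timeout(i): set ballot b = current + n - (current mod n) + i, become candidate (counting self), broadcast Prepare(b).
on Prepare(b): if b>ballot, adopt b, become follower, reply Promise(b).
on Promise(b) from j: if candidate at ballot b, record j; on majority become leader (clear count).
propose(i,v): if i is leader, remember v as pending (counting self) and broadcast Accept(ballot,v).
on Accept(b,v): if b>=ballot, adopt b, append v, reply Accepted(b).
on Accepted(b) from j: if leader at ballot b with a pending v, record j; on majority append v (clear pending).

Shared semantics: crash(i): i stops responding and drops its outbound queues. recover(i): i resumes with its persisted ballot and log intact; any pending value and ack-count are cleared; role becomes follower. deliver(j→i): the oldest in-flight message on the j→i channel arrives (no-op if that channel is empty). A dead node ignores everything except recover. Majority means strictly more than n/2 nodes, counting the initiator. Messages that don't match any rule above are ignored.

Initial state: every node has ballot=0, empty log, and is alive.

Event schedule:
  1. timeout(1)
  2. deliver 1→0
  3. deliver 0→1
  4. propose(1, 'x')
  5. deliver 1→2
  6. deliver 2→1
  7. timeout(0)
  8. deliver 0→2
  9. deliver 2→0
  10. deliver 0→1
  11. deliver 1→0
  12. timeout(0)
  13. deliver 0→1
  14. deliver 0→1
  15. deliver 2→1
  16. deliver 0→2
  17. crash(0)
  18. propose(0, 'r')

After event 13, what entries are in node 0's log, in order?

[1] timeout(1) → N1(cand b4 [-])
[2] deliver 1→0 → N0(foll b4 [-])
[3] deliver 0→1 → N1(lead b4 [-])
[4] propose(1,'x') → ∅
[5] deliver 1→2 → N2(foll b4 [-])
[6] deliver 2→1 → ∅
[7] timeout(0) → N0(cand b6 [-])
[8] deliver 0→2 → N2(foll b6 [-])
[9] deliver 2→0 → N0(lead b6 [-])
[10] deliver 0→1 → N1(foll b6 [-])
[11] deliver 1→0 → ∅
[12] timeout(0) → N0(cand b9 [-])
[13] deliver 0→1 → N1(foll b9 [-])

empty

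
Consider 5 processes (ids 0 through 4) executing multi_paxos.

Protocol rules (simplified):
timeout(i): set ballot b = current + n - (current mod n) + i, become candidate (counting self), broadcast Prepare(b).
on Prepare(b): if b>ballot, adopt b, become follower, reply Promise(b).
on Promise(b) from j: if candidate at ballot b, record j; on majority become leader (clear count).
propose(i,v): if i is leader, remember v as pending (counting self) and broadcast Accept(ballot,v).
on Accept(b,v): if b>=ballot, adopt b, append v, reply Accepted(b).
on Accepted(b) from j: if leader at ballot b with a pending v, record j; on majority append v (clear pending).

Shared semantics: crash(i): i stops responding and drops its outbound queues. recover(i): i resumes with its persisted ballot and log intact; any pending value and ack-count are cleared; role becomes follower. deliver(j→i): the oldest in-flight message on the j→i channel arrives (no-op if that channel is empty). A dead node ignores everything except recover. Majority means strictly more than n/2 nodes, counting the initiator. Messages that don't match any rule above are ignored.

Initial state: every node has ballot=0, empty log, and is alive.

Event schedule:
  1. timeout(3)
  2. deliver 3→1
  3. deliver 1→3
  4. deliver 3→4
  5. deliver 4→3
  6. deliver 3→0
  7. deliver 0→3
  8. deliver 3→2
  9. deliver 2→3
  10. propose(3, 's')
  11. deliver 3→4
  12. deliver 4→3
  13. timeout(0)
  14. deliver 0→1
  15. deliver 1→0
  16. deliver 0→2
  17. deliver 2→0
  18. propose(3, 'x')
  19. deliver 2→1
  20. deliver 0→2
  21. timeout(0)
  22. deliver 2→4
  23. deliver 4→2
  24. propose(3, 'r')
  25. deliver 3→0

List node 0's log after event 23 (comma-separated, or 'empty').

after 1 — timeout(3): n3:cand/b8/[-]
after 2 — deliver 3→1: n1:foll/b8/[-]
after 3 — deliver 1→3: ·
after 4 — deliver 3→4: n4:foll/b8/[-]
after 5 — deliver 4→3: n3:lead/b8/[-]
after 6 — deliver 3→0: n0:foll/b8/[-]
after 7 — deliver 0→3: ·
after 8 — deliver 3→2: n2:foll/b8/[-]
after 9 — deliver 2→3: ·
after 10 — propose(3,'s'): ·
after 11 — deliver 3→4: n4:foll/b8/[s]
after 12 — deliver 4→3: ·
after 13 — timeout(0): n0:cand/b10/[-]
after 14 — deliver 0→1: n1:foll/b10/[-]
after 15 — deliver 1→0: ·
after 16 — deliver 0→2: n2:foll/b10/[-]
after 17 — deliver 2→0: n0:lead/b10/[-]
after 18 — propose(3,'x'): ·
after 19 — deliver 2→1: ·
after 20 — deliver 0→2: ·
after 21 — timeout(0): n0:cand/b15/[-]
after 22 — deliver 2→4: ·
after 23 — deliver 4→2: ·

empty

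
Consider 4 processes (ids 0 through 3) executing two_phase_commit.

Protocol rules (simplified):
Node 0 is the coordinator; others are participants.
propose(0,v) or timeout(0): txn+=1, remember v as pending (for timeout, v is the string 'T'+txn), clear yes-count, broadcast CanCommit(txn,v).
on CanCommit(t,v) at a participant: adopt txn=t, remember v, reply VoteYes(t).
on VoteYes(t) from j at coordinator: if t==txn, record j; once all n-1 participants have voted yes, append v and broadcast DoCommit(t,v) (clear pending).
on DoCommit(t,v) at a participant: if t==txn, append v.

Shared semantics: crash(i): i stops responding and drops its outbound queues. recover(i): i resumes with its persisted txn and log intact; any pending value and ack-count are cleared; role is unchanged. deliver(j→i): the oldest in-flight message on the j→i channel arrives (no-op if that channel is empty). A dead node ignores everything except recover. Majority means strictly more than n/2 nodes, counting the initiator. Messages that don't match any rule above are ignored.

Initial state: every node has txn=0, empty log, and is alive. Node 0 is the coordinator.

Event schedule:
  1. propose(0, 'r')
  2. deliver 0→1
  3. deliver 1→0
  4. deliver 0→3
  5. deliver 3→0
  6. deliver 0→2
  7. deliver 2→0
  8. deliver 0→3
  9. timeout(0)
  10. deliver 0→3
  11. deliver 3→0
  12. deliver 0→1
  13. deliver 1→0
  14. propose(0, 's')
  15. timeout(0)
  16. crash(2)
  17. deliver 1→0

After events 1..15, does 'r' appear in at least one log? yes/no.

yes

[1] propose(0,'r') → N0(coor t1 [-])
[2] deliver 0→1 → N1(part t1 [-])
[3] deliver 1→0 → ∅
[4] deliver 0→3 → N3(part t1 [-])
[5] deliver 3→0 → ∅
[6] deliver 0→2 → N2(part t1 [-])
[7] deliver 2→0 → N0(coor t1 [r])
[8] deliver 0→3 → N3(part t1 [r])
[9] timeout(0) → N0(coor t2 [r])
[10] deliver 0→3 → N3(part t2 [r])
[11] deliver 3→0 → ∅
[12] deliver 0→1 → N1(part t1 [r])
[13] deliver 1→0 → ∅
[14] propose(0,'s') → N0(coor t3 [r])
[15] timeout(0) → N0(coor t4 [r])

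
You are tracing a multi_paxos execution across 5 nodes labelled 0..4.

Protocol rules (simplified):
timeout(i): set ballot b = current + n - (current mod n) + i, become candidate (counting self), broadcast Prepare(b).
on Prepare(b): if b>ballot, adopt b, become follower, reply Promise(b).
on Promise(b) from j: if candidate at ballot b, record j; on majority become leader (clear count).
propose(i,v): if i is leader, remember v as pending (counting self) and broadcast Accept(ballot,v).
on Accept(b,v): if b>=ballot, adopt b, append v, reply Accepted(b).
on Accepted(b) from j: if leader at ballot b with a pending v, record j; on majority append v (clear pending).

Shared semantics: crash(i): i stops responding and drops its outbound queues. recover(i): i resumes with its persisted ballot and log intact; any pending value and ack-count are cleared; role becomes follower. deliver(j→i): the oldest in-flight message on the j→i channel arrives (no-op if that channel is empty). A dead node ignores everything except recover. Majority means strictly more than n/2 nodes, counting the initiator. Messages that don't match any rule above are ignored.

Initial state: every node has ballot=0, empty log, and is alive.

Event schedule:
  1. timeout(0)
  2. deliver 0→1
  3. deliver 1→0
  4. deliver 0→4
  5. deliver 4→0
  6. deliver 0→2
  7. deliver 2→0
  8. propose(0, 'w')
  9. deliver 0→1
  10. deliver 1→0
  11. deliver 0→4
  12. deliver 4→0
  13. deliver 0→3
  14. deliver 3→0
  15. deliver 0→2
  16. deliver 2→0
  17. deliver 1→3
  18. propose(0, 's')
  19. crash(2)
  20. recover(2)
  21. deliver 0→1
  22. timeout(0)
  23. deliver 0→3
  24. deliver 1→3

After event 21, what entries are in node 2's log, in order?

e1 timeout(0): 0[cand,b=5,-]
e2 deliver 0→1: 1[foll,b=5,-]
e3 deliver 1→0: ·
e4 deliver 0→4: 4[foll,b=5,-]
e5 deliver 4→0: 0[lead,b=5,-]
e6 deliver 0→2: 2[foll,b=5,-]
e7 deliver 2→0: ·
e8 propose(0,'w'): ·
e9 deliver 0→1: 1[foll,b=5,w]
e10 deliver 1→0: ·
e11 deliver 0→4: 4[foll,b=5,w]
e12 deliver 4→0: 0[lead,b=5,w]
e13 deliver 0→3: 3[foll,b=5,-]
e14 deliver 3→0: ·
e15 deliver 0→2: 2[foll,b=5,w]
e16 deliver 2→0: ·
e17 deliver 1→3: ·
e18 propose(0,'s'): ·
e19 crash(2): 2[✗foll,b=5,w]
e20 recover(2): 2[foll,b=5,w]
e21 deliver 0→1: 1[foll,b=5,w,s]

w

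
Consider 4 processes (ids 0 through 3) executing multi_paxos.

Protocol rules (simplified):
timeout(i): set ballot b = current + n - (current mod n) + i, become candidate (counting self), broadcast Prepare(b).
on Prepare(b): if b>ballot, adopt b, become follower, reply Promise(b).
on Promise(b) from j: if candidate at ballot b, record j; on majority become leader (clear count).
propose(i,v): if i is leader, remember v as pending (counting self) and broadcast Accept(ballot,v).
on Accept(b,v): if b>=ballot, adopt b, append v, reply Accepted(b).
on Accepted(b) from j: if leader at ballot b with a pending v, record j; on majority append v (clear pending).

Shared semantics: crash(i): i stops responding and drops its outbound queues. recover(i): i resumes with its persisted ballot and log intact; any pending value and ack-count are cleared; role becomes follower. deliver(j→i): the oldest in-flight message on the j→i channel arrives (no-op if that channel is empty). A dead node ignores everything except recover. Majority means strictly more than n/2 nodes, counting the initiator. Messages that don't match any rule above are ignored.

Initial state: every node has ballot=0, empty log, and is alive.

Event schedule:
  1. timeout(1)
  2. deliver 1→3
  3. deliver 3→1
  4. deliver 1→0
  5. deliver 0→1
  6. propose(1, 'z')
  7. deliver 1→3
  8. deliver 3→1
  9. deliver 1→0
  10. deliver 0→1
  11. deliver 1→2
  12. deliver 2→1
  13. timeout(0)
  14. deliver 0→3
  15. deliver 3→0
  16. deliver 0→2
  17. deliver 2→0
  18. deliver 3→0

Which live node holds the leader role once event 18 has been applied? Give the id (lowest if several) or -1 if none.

step 1 timeout(1): 1={cand,b=5,log=-}
step 2 deliver 1→3: 3={foll,b=5,log=-}
step 3 deliver 3→1: —
step 4 deliver 1→0: 0={foll,b=5,log=-}
step 5 deliver 0→1: 1={lead,b=5,log=-}
step 6 propose(1,'z'): —
step 7 deliver 1→3: 3={foll,b=5,log=z}
step 8 deliver 3→1: —
step 9 deliver 1→0: 0={foll,b=5,log=z}
step 10 deliver 0→1: 1={lead,b=5,log=z}
step 11 deliver 1→2: 2={foll,b=5,log=-}
step 12 deliver 2→1: —
step 13 timeout(0): 0={cand,b=8,log=z}
step 14 deliver 0→3: 3={foll,b=8,log=z}
step 15 deliver 3→0: —
step 16 deliver 0→2: 2={foll,b=8,log=-}
step 17 deliver 2→0: 0={lead,b=8,log=z}
step 18 deliver 3→0: —

0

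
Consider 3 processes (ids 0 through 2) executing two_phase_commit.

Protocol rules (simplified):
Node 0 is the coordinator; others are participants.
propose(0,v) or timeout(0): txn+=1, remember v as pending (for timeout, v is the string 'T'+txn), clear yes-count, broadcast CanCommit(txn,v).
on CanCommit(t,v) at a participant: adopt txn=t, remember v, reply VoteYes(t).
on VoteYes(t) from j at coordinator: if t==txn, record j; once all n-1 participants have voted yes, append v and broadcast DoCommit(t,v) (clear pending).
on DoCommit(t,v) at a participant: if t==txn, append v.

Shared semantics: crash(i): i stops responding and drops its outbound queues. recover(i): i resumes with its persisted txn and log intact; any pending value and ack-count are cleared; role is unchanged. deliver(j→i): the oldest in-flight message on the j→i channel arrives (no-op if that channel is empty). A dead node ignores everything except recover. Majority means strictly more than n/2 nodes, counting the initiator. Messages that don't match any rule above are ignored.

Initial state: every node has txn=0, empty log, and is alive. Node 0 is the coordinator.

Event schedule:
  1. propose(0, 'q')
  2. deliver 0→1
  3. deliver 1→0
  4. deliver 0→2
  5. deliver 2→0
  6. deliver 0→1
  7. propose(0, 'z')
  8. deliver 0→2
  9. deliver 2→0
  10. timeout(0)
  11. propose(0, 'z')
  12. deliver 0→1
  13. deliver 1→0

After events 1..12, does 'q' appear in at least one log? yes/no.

yes

step 1 propose(0,'q'): 0={coor,t=1,log=-}
step 2 deliver 0→1: 1={part,t=1,log=-}
step 3 deliver 1→0: —
step 4 deliver 0→2: 2={part,t=1,log=-}
step 5 deliver 2→0: 0={coor,t=1,log=q}
step 6 deliver 0→1: 1={part,t=1,log=q}
step 7 propose(0,'z'): 0={coor,t=2,log=q}
step 8 deliver 0→2: 2={part,t=1,log=q}
step 9 deliver 2→0: —
step 10 timeout(0): 0={coor,t=3,log=q}
step 11 propose(0,'z'): 0={coor,t=4,log=q}
step 12 deliver 0→1: 1={part,t=2,log=q}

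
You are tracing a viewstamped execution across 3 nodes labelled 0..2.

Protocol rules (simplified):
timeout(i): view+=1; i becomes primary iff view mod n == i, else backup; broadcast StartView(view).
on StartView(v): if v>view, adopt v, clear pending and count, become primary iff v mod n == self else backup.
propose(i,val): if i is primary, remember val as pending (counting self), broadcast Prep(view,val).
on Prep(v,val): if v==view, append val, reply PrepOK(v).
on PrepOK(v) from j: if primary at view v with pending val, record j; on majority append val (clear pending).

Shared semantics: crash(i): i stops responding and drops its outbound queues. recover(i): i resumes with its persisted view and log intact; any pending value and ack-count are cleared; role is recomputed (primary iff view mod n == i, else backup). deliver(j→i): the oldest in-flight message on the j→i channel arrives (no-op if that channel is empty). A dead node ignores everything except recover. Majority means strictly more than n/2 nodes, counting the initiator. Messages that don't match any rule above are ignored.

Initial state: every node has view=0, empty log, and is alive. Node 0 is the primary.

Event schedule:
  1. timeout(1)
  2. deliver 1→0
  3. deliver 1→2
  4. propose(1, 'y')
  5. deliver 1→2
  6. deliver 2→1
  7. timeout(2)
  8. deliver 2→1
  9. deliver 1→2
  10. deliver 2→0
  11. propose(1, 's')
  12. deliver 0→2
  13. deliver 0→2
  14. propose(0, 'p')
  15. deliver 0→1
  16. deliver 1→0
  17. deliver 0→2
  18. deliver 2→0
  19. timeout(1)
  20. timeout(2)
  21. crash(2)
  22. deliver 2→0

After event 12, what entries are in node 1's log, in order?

y

e1 timeout(1): 1[prim,v=1,-]
e2 deliver 1→0: 0[back,v=1,-]
e3 deliver 1→2: 2[back,v=1,-]
e4 propose(1,'y'): ·
e5 deliver 1→2: 2[back,v=1,y]
e6 deliver 2→1: 1[prim,v=1,y]
e7 timeout(2): 2[prim,v=2,y]
e8 deliver 2→1: 1[back,v=2,y]
e9 deliver 1→2: ·
e10 deliver 2→0: 0[back,v=2,-]
e11 propose(1,'s'): ·
e12 deliver 0→2: ·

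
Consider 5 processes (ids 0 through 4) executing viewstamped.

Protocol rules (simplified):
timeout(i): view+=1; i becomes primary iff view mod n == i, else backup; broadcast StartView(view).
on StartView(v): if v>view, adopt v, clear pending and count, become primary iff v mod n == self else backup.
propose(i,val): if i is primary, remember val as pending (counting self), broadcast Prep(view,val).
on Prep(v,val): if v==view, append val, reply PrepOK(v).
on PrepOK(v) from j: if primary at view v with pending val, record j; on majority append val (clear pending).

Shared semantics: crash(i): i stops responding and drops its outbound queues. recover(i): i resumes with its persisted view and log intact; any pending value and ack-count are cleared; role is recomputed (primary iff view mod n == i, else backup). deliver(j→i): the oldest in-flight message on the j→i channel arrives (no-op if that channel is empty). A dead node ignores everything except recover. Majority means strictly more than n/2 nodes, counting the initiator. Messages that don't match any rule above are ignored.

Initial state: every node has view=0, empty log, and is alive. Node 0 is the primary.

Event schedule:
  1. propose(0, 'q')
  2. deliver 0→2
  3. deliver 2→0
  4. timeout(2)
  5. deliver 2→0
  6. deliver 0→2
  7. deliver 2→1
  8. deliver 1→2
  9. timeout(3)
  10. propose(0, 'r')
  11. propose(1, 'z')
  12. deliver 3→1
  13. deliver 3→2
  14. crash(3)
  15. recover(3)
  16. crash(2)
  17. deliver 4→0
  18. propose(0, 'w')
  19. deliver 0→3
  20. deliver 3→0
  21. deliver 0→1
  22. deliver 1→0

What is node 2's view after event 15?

e1 propose(0,'q'): ·
e2 deliver 0→2: 2[back,v=0,q]
e3 deliver 2→0: ·
e4 timeout(2): 2[back,v=1,q]
e5 deliver 2→0: 0[back,v=1,-]
e6 deliver 0→2: ·
e7 deliver 2→1: 1[prim,v=1,-]
e8 deliver 1→2: ·
e9 timeout(3): 3[back,v=1,-]
e10 propose(0,'r'): ·
e11 propose(1,'z'): ·
e12 deliver 3→1: ·
e13 deliver 3→2: ·
e14 crash(3): 3[✗back,v=1,-]
e15 recover(3): 3[back,v=1,-]

1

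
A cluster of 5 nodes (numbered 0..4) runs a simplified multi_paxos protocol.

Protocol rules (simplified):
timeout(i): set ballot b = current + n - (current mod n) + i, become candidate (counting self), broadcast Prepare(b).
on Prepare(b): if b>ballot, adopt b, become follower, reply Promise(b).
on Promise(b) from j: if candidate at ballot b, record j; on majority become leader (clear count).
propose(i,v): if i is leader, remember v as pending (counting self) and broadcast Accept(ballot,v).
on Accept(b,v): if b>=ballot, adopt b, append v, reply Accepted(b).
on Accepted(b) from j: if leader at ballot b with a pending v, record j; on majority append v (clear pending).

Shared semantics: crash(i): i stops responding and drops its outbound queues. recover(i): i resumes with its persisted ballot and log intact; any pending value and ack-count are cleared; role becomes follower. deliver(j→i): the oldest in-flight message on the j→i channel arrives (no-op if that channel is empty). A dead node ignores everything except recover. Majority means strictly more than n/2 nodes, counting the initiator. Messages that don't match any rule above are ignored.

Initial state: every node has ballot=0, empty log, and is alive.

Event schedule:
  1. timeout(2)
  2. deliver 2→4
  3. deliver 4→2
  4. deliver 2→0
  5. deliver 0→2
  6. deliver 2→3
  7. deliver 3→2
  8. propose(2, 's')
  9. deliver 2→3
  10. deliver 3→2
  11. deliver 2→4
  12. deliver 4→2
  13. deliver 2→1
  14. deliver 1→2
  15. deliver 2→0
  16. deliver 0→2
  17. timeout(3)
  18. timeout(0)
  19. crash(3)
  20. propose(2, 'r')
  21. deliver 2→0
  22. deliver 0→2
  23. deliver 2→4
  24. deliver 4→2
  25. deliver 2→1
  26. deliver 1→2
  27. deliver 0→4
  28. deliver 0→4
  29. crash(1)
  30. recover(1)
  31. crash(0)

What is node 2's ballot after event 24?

10

[1] timeout(2) → N2(cand b7 [-])
[2] deliver 2→4 → N4(foll b7 [-])
[3] deliver 4→2 → ∅
[4] deliver 2→0 → N0(foll b7 [-])
[5] deliver 0→2 → N2(lead b7 [-])
[6] deliver 2→3 → N3(foll b7 [-])
[7] deliver 3→2 → ∅
[8] propose(2,'s') → ∅
[9] deliver 2→3 → N3(foll b7 [s])
[10] deliver 3→2 → ∅
[11] deliver 2→4 → N4(foll b7 [s])
[12] deliver 4→2 → N2(lead b7 [s])
[13] deliver 2→1 → N1(foll b7 [-])
[14] deliver 1→2 → ∅
[15] deliver 2→0 → N0(foll b7 [s])
[16] deliver 0→2 → ∅
[17] timeout(3) → N3(cand b13 [s])
[18] timeout(0) → N0(cand b10 [s])
[19] crash(3) → N3(✗cand b13 [s])
[20] propose(2,'r') → ∅
[21] deliver 2→0 → ∅
[22] deliver 0→2 → N2(foll b10 [s])
[23] deliver 2→4 → N4(foll b7 [s,r])
[24] deliver 4→2 → ∅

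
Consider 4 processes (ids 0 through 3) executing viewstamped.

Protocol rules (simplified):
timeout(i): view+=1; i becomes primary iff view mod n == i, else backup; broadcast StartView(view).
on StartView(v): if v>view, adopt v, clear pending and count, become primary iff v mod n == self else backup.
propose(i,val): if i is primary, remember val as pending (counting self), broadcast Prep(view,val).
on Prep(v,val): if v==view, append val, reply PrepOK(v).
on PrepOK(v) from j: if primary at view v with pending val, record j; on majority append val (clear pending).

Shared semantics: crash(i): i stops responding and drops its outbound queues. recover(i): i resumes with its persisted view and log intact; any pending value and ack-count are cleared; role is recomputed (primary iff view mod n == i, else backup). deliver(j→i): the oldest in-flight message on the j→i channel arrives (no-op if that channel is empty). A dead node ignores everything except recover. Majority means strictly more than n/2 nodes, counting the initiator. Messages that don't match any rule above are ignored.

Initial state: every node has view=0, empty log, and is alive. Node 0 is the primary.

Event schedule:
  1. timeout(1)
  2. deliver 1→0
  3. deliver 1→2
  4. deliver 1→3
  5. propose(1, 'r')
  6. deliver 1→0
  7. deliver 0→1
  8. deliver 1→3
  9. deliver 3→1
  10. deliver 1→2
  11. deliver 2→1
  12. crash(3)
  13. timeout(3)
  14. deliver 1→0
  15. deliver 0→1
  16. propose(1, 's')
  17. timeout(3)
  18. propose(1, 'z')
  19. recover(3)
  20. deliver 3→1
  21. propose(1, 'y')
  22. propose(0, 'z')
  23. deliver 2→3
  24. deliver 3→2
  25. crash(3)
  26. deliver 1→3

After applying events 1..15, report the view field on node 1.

1

[1] timeout(1) → N1(prim v1 [-])
[2] deliver 1→0 → N0(back v1 [-])
[3] deliver 1→2 → N2(back v1 [-])
[4] deliver 1→3 → N3(back v1 [-])
[5] propose(1,'r') → ∅
[6] deliver 1→0 → N0(back v1 [r])
[7] deliver 0→1 → ∅
[8] deliver 1→3 → N3(back v1 [r])
[9] deliver 3→1 → N1(prim v1 [r])
[10] deliver 1→2 → N2(back v1 [r])
[11] deliver 2→1 → ∅
[12] crash(3) → N3(✗back v1 [r])
[13] timeout(3) → ∅
[14] deliver 1→0 → ∅
[15] deliver 0→1 → ∅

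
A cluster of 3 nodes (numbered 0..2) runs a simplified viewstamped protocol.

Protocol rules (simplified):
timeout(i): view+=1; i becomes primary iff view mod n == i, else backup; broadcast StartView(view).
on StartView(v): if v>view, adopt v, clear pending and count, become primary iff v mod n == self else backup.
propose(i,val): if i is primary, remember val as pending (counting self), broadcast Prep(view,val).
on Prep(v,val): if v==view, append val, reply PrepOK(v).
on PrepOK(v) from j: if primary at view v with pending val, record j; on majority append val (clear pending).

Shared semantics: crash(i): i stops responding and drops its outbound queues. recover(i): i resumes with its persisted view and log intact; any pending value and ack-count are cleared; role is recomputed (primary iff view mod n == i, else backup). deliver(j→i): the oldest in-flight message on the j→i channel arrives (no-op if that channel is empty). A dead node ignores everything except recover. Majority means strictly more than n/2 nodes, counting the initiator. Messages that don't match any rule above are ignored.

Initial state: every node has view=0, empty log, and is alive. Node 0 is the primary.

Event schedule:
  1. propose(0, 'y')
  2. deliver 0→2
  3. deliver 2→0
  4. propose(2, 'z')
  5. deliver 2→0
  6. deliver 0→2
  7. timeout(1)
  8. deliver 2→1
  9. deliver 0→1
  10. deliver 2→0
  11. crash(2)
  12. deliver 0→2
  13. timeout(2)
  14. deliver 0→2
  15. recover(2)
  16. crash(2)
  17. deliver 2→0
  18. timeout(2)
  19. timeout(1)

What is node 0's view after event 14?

0

e1 propose(0,'y'): ·
e2 deliver 0→2: 2[back,v=0,y]
e3 deliver 2→0: 0[prim,v=0,y]
e4 propose(2,'z'): ·
e5 deliver 2→0: ·
e6 deliver 0→2: ·
e7 timeout(1): 1[prim,v=1,-]
e8 deliver 2→1: ·
e9 deliver 0→1: ·
e10 deliver 2→0: ·
e11 crash(2): 2[✗back,v=0,y]
e12 deliver 0→2: ·
e13 timeout(2): ·
e14 deliver 0→2: ·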